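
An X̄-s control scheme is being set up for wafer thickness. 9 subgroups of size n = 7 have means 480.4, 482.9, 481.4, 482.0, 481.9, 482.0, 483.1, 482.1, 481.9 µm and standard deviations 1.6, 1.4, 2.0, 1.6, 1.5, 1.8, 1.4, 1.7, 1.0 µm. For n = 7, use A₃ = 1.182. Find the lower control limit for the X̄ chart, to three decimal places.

480.128

X̄̄ = (480.4 + 482.9 + 481.4 + 482.0 + 481.9 + 482.0 + 483.1 + 482.1 + 481.9) / 9 = 481.9667
s̄ = (1.6 + 1.4 + 2.0 + 1.6 + 1.5 + 1.8 + 1.4 + 1.7 + 1.0) / 9 = 1.5556
LCL = X̄̄ − A₃·s̄ = 481.9667 − 1.182 × 1.5556 = 480.1280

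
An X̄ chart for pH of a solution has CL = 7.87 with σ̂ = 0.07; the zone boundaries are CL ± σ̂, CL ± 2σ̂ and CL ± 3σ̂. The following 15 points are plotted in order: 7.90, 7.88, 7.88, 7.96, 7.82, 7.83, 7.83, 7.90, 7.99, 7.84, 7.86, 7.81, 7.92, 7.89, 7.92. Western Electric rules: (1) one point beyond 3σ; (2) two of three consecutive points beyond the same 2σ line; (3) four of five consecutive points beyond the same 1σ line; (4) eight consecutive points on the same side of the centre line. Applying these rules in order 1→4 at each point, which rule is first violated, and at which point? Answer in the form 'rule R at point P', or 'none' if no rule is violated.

Zone of each point (C = within 1σ̂, B = 1σ̂–2σ̂, A = 2σ̂–3σ̂, * = beyond 3σ̂; sign = side of CL): 1:+C, 2:+C, 3:+C, 4:+B, 5:-C, 6:-C, 7:-C, 8:+C, 9:+B, 10:-C, 11:-C, 12:-C, 13:+C, 14:+C, 15:+C
No rule fires across all 15 points.

none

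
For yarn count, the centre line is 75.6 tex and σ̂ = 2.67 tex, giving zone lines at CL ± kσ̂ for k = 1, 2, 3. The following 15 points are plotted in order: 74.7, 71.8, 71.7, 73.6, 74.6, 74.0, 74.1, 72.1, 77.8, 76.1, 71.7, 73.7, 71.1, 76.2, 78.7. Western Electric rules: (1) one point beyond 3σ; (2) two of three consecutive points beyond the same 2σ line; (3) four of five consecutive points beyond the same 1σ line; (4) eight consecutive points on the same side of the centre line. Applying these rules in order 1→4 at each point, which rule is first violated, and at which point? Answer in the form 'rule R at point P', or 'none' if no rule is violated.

Zone of each point (C = within 1σ̂, B = 1σ̂–2σ̂, A = 2σ̂–3σ̂, * = beyond 3σ̂; sign = side of CL): 1:-C, 2:-B, 3:-B, 4:-C, 5:-C, 6:-C, 7:-C, 8:-B, 9:+C, 10:+C, 11:-B, 12:-C, 13:-B, 14:+C, 15:+B
Rule 4 (eight consecutive points on the same side of the centre line) is satisfied at point 8.

rule 4 at point 8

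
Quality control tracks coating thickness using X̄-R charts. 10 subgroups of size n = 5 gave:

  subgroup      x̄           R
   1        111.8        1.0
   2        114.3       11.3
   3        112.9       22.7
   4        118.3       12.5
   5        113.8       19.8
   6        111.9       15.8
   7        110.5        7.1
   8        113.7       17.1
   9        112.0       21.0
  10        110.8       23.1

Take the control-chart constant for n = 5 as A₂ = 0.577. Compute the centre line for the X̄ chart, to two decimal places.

113.00

X̄̄ = (111.8 + 114.3 + 112.9 + 118.3 + 113.8 + 111.9 + 110.5 + 113.7 + 112.0 + 110.8) / 10 = 1130.0000 / 10 = 113.0000
CL = X̄̄ = 113.0000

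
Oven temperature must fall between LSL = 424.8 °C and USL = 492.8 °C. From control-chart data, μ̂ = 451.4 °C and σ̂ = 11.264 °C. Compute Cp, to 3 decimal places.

1.006

Cp = (USL − LSL) / (6σ̂) = (492.8 − 424.8) / (6 × 11.264) = 68.0000 / 67.5840 = 1.0062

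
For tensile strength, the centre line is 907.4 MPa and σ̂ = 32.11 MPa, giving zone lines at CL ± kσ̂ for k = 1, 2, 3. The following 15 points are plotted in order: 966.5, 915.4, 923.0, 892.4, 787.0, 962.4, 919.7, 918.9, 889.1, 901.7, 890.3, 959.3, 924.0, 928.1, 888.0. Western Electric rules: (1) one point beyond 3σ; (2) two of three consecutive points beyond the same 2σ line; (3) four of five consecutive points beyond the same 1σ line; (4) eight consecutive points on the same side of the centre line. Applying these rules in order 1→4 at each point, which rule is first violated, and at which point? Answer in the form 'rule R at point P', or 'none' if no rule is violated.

Zone of each point (C = within 1σ̂, B = 1σ̂–2σ̂, A = 2σ̂–3σ̂, * = beyond 3σ̂; sign = side of CL): 1:+B, 2:+C, 3:+C, 4:-C, 5:-*, 6:+B, 7:+C, 8:+C, 9:-C, 10:-C, 11:-C, 12:+B, 13:+C, 14:+C, 15:-C
Rule 1 (one point beyond the 3σ limits) is satisfied at point 5.

rule 1 at point 5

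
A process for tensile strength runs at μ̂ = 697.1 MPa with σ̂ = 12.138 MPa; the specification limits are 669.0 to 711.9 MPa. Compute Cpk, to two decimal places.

0.41

Cpu = (USL − μ̂) / (3σ̂) = (711.9 − 697.1) / (3 × 12.138) = 0.4064; Cpl = (μ̂ − LSL) / (3σ̂) = (697.1 − 669.0) / (3 × 12.138) = 0.7717; Cpk = min(Cpu, Cpl) = 0.4064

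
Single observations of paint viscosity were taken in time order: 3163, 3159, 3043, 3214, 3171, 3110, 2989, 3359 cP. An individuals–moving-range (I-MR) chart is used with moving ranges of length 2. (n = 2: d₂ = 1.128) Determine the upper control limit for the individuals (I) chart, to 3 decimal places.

3487.626

X̄ = (3163 + 3159 + 3043 + 3214 + 3171 + 3110 + 2989 + 3359) / 8 = 3151.0000
Moving ranges: 4, 116, 171, 43, 61, 121, 370; M̄R̄ = 886.0000 / 7 = 126.5714
UCL = X̄ + 3·M̄R̄/d₂ = 3151.0000 + 3 × 126.5714 / 1.128 = 3487.6261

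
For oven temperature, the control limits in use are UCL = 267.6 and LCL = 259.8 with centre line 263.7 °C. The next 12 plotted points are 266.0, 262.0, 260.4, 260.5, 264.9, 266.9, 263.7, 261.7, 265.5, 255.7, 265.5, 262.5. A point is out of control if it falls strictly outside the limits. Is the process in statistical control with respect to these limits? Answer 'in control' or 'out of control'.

out of control

Compare each point to [259.8, 267.6]: sample 10 = 255.7 < LCL.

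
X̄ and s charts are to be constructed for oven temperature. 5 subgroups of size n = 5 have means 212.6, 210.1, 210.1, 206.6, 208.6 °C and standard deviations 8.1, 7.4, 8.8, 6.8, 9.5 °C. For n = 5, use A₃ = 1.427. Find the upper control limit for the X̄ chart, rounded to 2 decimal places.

X̄̄ = (212.6 + 210.1 + 210.1 + 206.6 + 208.6) / 5 = 209.6000
s̄ = (8.1 + 7.4 + 8.8 + 6.8 + 9.5) / 5 = 8.1200
UCL = X̄̄ + A₃·s̄ = 209.6000 + 1.427 × 8.1200 = 221.1872

221.19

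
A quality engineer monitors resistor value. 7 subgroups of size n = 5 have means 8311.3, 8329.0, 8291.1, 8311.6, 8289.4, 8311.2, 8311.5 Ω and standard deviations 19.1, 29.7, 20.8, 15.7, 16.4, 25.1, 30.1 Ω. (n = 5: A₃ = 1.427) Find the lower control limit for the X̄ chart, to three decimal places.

8275.886

X̄̄ = (8311.3 + 8329.0 + 8291.1 + 8311.6 + 8289.4 + 8311.2 + 8311.5) / 7 = 8307.8714
s̄ = (19.1 + 29.7 + 20.8 + 15.7 + 16.4 + 25.1 + 30.1) / 7 = 22.4143
LCL = X̄̄ − A₃·s̄ = 8307.8714 − 1.427 × 22.4143 = 8275.8862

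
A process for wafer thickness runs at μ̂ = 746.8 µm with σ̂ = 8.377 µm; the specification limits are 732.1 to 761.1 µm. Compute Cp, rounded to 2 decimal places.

0.58

Cp = (USL − LSL) / (6σ̂) = (761.1 − 732.1) / (6 × 8.377) = 29.0000 / 50.2620 = 0.5770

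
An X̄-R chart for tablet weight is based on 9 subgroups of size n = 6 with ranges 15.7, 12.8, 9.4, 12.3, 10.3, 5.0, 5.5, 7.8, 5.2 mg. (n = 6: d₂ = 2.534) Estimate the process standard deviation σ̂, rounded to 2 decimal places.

3.68

R̄ = (15.7 + 12.8 + 9.4 + 12.3 + 10.3 + 5.0 + 5.5 + 7.8 + 5.2) / 9 = 9.3333
σ̂ = R̄ / d₂ = 9.3333 / 2.534 = 3.6832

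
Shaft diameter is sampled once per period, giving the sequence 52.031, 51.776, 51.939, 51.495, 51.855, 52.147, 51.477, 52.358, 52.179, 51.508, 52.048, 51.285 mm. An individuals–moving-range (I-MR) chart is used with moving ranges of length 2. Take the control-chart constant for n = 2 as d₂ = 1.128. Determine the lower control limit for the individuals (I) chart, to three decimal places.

X̄ = (52.031 + 51.776 + 51.939 + 51.495 + 51.855 + 52.147 + 51.477 + 52.358 + 52.179 + 51.508 + 52.048 + 51.285) / 12 = 51.8415
Moving ranges: 0.255, 0.163, 0.444, 0.360, 0.292, 0.670, 0.881, 0.179, 0.671, 0.540, 0.763; M̄R̄ = 5.2180 / 11 = 0.4744
LCL = X̄ − 3·M̄R̄/d₂ = 51.8415 − 3 × 0.4744 / 1.128 = 50.5799

50.580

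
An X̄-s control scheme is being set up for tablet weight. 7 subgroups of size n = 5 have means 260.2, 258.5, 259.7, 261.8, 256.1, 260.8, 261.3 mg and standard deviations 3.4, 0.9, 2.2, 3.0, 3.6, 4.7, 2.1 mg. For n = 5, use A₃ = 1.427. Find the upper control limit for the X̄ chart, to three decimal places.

263.828

X̄̄ = (260.2 + 258.5 + 259.7 + 261.8 + 256.1 + 260.8 + 261.3) / 7 = 259.7714
s̄ = (3.4 + 0.9 + 2.2 + 3.0 + 3.6 + 4.7 + 2.1) / 7 = 2.8429
UCL = X̄̄ + A₃·s̄ = 259.7714 + 1.427 × 2.8429 = 263.8282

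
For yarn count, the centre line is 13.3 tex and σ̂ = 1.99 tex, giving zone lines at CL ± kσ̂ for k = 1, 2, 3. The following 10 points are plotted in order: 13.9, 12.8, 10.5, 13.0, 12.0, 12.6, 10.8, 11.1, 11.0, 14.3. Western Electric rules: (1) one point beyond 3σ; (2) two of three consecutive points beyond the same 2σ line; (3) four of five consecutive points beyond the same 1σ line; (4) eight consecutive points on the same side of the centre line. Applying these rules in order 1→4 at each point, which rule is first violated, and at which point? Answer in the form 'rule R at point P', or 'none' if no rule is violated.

Zone of each point (C = within 1σ̂, B = 1σ̂–2σ̂, A = 2σ̂–3σ̂, * = beyond 3σ̂; sign = side of CL): 1:+C, 2:-C, 3:-B, 4:-C, 5:-C, 6:-C, 7:-B, 8:-B, 9:-B, 10:+C
Rule 4 (eight consecutive points on the same side of the centre line) is satisfied at point 9.

rule 4 at point 9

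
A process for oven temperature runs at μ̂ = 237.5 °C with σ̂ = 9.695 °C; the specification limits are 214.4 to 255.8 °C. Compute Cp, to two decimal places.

0.71

Cp = (USL − LSL) / (6σ̂) = (255.8 − 214.4) / (6 × 9.695) = 41.4000 / 58.1700 = 0.7117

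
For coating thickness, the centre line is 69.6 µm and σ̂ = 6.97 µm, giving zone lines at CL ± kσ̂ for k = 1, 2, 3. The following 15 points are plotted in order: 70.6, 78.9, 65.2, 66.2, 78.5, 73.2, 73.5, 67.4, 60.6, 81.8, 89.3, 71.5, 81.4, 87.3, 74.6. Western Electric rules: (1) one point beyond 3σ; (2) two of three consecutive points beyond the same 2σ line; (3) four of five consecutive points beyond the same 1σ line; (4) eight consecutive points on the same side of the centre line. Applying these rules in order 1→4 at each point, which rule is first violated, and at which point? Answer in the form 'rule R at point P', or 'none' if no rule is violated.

rule 3 at point 14

Zone of each point (C = within 1σ̂, B = 1σ̂–2σ̂, A = 2σ̂–3σ̂, * = beyond 3σ̂; sign = side of CL): 1:+C, 2:+B, 3:-C, 4:-C, 5:+B, 6:+C, 7:+C, 8:-C, 9:-B, 10:+B, 11:+A, 12:+C, 13:+B, 14:+A, 15:+C
Rule 3 (four of five consecutive points beyond the same 1σ limit) is satisfied at point 14.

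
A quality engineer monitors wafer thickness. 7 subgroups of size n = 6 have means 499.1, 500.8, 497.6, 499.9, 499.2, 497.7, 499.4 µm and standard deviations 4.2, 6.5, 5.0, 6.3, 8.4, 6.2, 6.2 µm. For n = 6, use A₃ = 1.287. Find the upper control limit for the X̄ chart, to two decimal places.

506.97

X̄̄ = (499.1 + 500.8 + 497.6 + 499.9 + 499.2 + 497.7 + 499.4) / 7 = 499.1000
s̄ = (4.2 + 6.5 + 5.0 + 6.3 + 8.4 + 6.2 + 6.2) / 7 = 6.1143
UCL = X̄̄ + A₃·s̄ = 499.1000 + 1.287 × 6.1143 = 506.9691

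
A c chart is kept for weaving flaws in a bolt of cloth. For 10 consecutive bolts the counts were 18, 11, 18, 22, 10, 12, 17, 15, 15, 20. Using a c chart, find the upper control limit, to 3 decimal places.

c̄ = (18 + 11 + 18 + 22 + 10 + 12 + 17 + 15 + 15 + 20) / 10 = 158 / 10 = 15.8000
UCL = c̄ + 3√c̄ = 15.8000 + 3 × √15.8000 = 15.8000 + 3 × 3.9749 = 27.7248

27.725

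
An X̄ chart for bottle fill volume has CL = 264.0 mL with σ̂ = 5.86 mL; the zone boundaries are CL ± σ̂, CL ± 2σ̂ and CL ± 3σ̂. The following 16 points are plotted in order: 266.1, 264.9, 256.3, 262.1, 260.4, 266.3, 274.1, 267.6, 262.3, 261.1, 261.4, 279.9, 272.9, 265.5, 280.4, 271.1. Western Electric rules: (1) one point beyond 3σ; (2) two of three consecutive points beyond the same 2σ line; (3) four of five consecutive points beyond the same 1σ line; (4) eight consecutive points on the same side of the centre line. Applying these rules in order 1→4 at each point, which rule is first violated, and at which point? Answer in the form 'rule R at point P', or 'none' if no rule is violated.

Zone of each point (C = within 1σ̂, B = 1σ̂–2σ̂, A = 2σ̂–3σ̂, * = beyond 3σ̂; sign = side of CL): 1:+C, 2:+C, 3:-B, 4:-C, 5:-C, 6:+C, 7:+B, 8:+C, 9:-C, 10:-C, 11:-C, 12:+A, 13:+B, 14:+C, 15:+A, 16:+B
Rule 3 (four of five consecutive points beyond the same 1σ limit) is satisfied at point 16.

rule 3 at point 16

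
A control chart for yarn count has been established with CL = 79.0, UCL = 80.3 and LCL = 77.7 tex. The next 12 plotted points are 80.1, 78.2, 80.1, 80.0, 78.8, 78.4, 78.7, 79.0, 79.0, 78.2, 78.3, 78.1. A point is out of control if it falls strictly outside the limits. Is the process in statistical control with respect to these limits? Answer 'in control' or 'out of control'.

All 12 points lie within [77.7, 80.3].

in control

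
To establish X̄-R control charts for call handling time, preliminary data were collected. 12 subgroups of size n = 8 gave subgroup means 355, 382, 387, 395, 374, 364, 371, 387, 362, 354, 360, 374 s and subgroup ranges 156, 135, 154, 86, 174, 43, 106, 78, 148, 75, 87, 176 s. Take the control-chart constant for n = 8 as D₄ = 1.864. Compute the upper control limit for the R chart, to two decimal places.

220.26

R̄ = (156 + 135 + 154 + 86 + 174 + 43 + 106 + 78 + 148 + 75 + 87 + 176) / 12 = 1418.0000 / 12 = 118.1667
UCL_R = D₄·R̄ = 1.864 × 118.1667 = 220.2627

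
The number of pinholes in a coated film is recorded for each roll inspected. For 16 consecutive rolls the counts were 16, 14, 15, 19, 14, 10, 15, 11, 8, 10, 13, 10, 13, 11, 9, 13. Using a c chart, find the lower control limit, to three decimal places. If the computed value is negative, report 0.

1.929

c̄ = (16 + 14 + 15 + 19 + 14 + 10 + 15 + 11 + 8 + 10 + 13 + 10 + 13 + 11 + 9 + 13) / 16 = 201 / 16 = 12.5625
LCL = c̄ − 3√c̄ = 12.5625 − 3 × 3.5444 = 1.9294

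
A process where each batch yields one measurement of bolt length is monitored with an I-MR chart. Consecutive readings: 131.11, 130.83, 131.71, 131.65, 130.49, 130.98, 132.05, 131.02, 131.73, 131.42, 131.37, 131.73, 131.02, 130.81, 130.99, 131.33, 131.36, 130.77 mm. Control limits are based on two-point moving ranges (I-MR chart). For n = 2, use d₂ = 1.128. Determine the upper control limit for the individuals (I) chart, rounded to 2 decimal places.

132.57

X̄ = (131.11 + 130.83 + 131.71 + 131.65 + 130.49 + 130.98 + 132.05 + 131.02 + 131.73 + 131.42 + 131.37 + 131.73 + 131.02 + 130.81 + 130.99 + 131.33 + 131.36 + 130.77) / 18 = 131.2428
Moving ranges: 0.28, 0.88, 0.06, 1.16, 0.49, 1.07, 1.03, 0.71, 0.31, 0.05, 0.36, 0.71, 0.21, 0.18, 0.34, 0.03, 0.59; M̄R̄ = 8.4600 / 17 = 0.4976
UCL = X̄ + 3·M̄R̄/d₂ = 131.2428 + 3 × 0.4976 / 1.128 = 132.5663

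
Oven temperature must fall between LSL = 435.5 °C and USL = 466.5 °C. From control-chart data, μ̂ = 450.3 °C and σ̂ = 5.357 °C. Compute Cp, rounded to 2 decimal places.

0.96

Cp = (USL − LSL) / (6σ̂) = (466.5 − 435.5) / (6 × 5.357) = 31.0000 / 32.1420 = 0.9645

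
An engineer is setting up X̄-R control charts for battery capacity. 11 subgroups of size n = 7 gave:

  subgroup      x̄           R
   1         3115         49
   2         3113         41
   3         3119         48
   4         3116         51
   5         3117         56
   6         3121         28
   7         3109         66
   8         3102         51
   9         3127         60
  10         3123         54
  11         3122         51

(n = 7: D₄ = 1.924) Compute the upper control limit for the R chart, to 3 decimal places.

R̄ = (49 + 41 + 48 + 51 + 56 + 28 + 66 + 51 + 60 + 54 + 51) / 11 = 555.0000 / 11 = 50.4545
UCL_R = D₄·R̄ = 1.924 × 50.4545 = 97.0745

97.075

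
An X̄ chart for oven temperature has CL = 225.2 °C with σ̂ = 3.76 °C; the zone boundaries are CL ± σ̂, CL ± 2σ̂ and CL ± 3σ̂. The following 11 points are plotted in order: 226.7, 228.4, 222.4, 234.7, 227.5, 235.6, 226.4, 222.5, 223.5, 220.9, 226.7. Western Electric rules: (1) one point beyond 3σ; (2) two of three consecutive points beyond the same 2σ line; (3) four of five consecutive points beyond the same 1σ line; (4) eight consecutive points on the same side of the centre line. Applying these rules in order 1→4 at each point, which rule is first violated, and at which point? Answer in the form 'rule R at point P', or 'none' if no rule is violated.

Zone of each point (C = within 1σ̂, B = 1σ̂–2σ̂, A = 2σ̂–3σ̂, * = beyond 3σ̂; sign = side of CL): 1:+C, 2:+C, 3:-C, 4:+A, 5:+C, 6:+A, 7:+C, 8:-C, 9:-C, 10:-B, 11:+C
Rule 2 (two of three consecutive points beyond the same 2σ limit) is satisfied at point 6.

rule 2 at point 6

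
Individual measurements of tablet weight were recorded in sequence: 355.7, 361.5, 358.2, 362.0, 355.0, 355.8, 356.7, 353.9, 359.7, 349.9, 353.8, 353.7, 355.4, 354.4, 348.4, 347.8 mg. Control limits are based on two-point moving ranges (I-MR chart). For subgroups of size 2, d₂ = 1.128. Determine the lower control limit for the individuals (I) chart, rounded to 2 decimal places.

X̄ = (355.7 + 361.5 + 358.2 + 362.0 + 355.0 + 355.8 + 356.7 + 353.9 + 359.7 + 349.9 + 353.8 + 353.7 + 355.4 + 354.4 + 348.4 + 347.8) / 16 = 355.1187
Moving ranges: 5.8, 3.3, 3.8, 7.0, 0.8, 0.9, 2.8, 5.8, 9.8, 3.9, 0.1, 1.7, 1.0, 6.0, 0.6; M̄R̄ = 53.3000 / 15 = 3.5533
LCL = X̄ − 3·M̄R̄/d₂ = 355.1187 − 3 × 3.5533 / 1.128 = 345.6684

345.67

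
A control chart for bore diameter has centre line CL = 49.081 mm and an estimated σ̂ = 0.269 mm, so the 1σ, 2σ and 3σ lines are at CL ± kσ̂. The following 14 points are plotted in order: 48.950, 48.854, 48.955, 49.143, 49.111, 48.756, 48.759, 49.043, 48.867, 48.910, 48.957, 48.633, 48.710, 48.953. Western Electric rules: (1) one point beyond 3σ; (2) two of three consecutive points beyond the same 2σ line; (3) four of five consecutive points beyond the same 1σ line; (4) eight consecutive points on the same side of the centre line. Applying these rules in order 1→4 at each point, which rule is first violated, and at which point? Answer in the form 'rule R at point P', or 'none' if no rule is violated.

Zone of each point (C = within 1σ̂, B = 1σ̂–2σ̂, A = 2σ̂–3σ̂, * = beyond 3σ̂; sign = side of CL): 1:-C, 2:-C, 3:-C, 4:+C, 5:+C, 6:-B, 7:-B, 8:-C, 9:-C, 10:-C, 11:-C, 12:-B, 13:-B, 14:-C
Rule 4 (eight consecutive points on the same side of the centre line) is satisfied at point 13.

rule 4 at point 13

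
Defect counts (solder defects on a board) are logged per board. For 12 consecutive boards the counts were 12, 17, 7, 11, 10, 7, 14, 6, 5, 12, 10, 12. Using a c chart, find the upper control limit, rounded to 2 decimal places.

c̄ = (12 + 17 + 7 + 11 + 10 + 7 + 14 + 6 + 5 + 12 + 10 + 12) / 12 = 123 / 12 = 10.2500
UCL = c̄ + 3√c̄ = 10.2500 + 3 × √10.2500 = 10.2500 + 3 × 3.2016 = 19.8547

19.85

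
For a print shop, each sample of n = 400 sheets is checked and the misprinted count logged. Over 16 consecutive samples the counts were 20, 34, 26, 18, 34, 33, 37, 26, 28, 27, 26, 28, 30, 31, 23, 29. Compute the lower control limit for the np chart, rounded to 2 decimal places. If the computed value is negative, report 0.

p̄ = Σdᵢ / (k·n) = 450 / (16 × 400) = 0.07031
LCL = np̄ − 3·√(np̄(1−p̄)) = 28.1250 − 3 × 5.1135 = 12.7846

12.78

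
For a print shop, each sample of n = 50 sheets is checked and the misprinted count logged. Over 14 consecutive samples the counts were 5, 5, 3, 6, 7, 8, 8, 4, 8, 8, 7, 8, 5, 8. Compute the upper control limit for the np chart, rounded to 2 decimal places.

13.53

p̄ = Σdᵢ / (k·n) = 90 / (14 × 50) = 0.12857
UCL = np̄ + 3·√(np̄(1−p̄)) = 6.4286 + 3 × √(6.4286×0.87143) = 6.4286 + 3 × 2.3669 = 13.5292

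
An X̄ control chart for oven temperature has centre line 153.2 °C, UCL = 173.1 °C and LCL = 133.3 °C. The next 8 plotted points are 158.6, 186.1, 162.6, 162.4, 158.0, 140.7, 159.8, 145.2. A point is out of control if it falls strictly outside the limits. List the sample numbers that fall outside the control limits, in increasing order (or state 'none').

2

Compare each point to [133.3, 173.1]: sample 2 = 186.1 > UCL.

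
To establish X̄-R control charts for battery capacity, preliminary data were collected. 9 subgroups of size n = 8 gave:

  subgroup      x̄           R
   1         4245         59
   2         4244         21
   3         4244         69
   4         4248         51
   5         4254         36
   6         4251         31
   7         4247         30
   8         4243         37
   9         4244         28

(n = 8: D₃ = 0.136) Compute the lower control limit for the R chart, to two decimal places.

5.47

R̄ = (59 + 21 + 69 + 51 + 36 + 31 + 30 + 37 + 28) / 9 = 362.0000 / 9 = 40.2222
LCL_R = D₃·R̄ = 0.136 × 40.2222 = 5.4702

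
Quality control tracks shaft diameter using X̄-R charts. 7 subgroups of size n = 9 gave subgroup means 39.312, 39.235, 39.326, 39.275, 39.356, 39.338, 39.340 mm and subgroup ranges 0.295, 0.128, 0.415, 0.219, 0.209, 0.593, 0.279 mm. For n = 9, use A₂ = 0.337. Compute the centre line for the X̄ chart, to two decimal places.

X̄̄ = (39.312 + 39.235 + 39.326 + 39.275 + 39.356 + 39.338 + 39.340) / 7 = 275.1820 / 7 = 39.3117
CL = X̄̄ = 39.3117

39.31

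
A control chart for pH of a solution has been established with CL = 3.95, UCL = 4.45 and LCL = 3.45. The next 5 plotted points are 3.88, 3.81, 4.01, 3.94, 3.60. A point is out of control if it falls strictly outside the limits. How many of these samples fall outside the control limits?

0

All 5 points lie within [3.45, 4.45].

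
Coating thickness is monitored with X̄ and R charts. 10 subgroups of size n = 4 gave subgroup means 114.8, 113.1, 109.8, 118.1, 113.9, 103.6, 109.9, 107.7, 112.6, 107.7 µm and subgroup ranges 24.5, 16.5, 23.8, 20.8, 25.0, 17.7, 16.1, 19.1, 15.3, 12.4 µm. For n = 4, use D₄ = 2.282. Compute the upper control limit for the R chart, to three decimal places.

R̄ = (24.5 + 16.5 + 23.8 + 20.8 + 25.0 + 17.7 + 16.1 + 19.1 + 15.3 + 12.4) / 10 = 191.2000 / 10 = 19.1200
UCL_R = D₄·R̄ = 2.282 × 19.1200 = 43.6318

43.632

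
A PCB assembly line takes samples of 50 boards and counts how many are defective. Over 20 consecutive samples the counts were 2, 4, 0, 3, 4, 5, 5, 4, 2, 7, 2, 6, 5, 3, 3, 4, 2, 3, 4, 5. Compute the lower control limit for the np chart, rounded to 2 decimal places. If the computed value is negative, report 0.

p̄ = Σdᵢ / (k·n) = 73 / (20 × 50) = 0.07300
LCL = np̄ − 3·√(np̄(1−p̄)) = 3.6500 − 3 × 1.8394 = -1.8683 → 0 (negative, so LCL = 0)

0.00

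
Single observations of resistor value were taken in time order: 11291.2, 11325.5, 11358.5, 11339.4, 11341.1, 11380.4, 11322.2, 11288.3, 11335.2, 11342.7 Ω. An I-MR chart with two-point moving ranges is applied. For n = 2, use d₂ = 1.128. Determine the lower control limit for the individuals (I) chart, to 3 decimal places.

11251.510

X̄ = (11291.2 + 11325.5 + 11358.5 + 11339.4 + 11341.1 + 11380.4 + 11322.2 + 11288.3 + 11335.2 + 11342.7) / 10 = 11332.4500
Moving ranges: 34.3, 33.0, 19.1, 1.7, 39.3, 58.2, 33.9, 46.9, 7.5; M̄R̄ = 273.9000 / 9 = 30.4333
LCL = X̄ − 3·M̄R̄/d₂ = 11332.4500 − 3 × 30.4333 / 1.128 = 11251.5103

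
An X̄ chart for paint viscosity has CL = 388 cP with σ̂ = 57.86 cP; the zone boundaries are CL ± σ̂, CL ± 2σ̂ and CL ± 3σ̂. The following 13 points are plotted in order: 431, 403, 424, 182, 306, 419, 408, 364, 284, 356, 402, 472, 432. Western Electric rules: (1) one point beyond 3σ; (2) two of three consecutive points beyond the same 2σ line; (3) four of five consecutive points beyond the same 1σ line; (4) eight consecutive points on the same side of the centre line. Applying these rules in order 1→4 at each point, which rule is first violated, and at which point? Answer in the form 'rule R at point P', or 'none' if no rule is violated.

Zone of each point (C = within 1σ̂, B = 1σ̂–2σ̂, A = 2σ̂–3σ̂, * = beyond 3σ̂; sign = side of CL): 1:+C, 2:+C, 3:+C, 4:-*, 5:-B, 6:+C, 7:+C, 8:-C, 9:-B, 10:-C, 11:+C, 12:+B, 13:+C
Rule 1 (one point beyond the 3σ limits) is satisfied at point 4.

rule 1 at point 4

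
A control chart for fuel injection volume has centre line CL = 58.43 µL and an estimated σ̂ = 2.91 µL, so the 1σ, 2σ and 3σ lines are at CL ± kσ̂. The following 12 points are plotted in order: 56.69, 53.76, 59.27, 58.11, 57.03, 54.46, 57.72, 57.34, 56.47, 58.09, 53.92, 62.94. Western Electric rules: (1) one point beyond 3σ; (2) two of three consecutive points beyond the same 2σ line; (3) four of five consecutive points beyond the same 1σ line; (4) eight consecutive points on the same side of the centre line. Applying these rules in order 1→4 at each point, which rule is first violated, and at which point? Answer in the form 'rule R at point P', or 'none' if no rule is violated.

Zone of each point (C = within 1σ̂, B = 1σ̂–2σ̂, A = 2σ̂–3σ̂, * = beyond 3σ̂; sign = side of CL): 1:-C, 2:-B, 3:+C, 4:-C, 5:-C, 6:-B, 7:-C, 8:-C, 9:-C, 10:-C, 11:-B, 12:+B
Rule 4 (eight consecutive points on the same side of the centre line) is satisfied at point 11.

rule 4 at point 11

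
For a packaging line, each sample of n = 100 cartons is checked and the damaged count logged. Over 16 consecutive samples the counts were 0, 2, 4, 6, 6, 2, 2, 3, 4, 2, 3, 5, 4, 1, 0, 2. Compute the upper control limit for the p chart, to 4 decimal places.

0.0789

p̄ = Σdᵢ / (k·n) = 46 / (16 × 100) = 0.02875
UCL = p̄ + 3·√(p̄(1−p̄)/n) = 0.02875 + 3 × √(0.02875×0.97125/100) = 0.02875 + 3 × 0.01671 = 0.07888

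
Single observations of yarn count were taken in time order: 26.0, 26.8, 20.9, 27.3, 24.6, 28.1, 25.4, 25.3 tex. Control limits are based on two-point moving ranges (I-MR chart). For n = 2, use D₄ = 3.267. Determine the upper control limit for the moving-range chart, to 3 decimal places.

Moving ranges: 0.8, 5.9, 6.4, 2.7, 3.5, 2.7, 0.1; M̄R̄ = 22.1000 / 7 = 3.1571
UCL_MR = D₄·M̄R̄ = 3.267 × 3.1571 = 10.3144

10.314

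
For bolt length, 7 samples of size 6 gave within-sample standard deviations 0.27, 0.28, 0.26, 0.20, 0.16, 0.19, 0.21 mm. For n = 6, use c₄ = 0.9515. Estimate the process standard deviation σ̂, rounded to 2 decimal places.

0.24

s̄ = (0.27 + 0.28 + 0.26 + 0.20 + 0.16 + 0.19 + 0.21) / 7 = 0.2243
σ̂ = s̄ / c₄ = 0.2243 / 0.9515 = 0.2357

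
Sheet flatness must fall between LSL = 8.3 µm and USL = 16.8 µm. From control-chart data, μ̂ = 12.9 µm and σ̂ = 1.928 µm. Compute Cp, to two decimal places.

0.73

Cp = (USL − LSL) / (6σ̂) = (16.8 − 8.3) / (6 × 1.928) = 8.5000 / 11.5680 = 0.7348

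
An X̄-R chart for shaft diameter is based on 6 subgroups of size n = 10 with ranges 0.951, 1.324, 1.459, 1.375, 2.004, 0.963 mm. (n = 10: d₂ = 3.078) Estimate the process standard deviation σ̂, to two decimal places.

R̄ = (0.951 + 1.324 + 1.459 + 1.375 + 2.004 + 0.963) / 6 = 1.3460
σ̂ = R̄ / d₂ = 1.3460 / 3.078 = 0.4373

0.44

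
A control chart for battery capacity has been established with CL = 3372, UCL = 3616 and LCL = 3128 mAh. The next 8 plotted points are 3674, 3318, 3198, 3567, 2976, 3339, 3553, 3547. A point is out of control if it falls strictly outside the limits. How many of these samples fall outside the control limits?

2

Compare each point to [3128, 3616]: sample 1 = 3674 > UCL; sample 5 = 2976 < LCL.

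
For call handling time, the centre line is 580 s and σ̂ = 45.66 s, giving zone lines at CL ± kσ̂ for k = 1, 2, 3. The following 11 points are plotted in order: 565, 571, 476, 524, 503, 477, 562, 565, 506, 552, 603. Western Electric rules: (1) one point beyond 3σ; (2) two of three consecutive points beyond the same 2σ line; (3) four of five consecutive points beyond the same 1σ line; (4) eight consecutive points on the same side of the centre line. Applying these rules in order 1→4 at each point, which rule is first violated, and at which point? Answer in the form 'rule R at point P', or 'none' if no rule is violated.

rule 3 at point 6

Zone of each point (C = within 1σ̂, B = 1σ̂–2σ̂, A = 2σ̂–3σ̂, * = beyond 3σ̂; sign = side of CL): 1:-C, 2:-C, 3:-A, 4:-B, 5:-B, 6:-A, 7:-C, 8:-C, 9:-B, 10:-C, 11:+C
Rule 3 (four of five consecutive points beyond the same 1σ limit) is satisfied at point 6.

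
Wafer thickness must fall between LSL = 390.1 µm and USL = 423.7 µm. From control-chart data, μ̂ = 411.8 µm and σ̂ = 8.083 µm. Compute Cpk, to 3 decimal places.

0.491

Cpu = (USL − μ̂) / (3σ̂) = (423.7 − 411.8) / (3 × 8.083) = 0.4907; Cpl = (μ̂ − LSL) / (3σ̂) = (411.8 − 390.1) / (3 × 8.083) = 0.8949; Cpk = min(Cpu, Cpl) = 0.4907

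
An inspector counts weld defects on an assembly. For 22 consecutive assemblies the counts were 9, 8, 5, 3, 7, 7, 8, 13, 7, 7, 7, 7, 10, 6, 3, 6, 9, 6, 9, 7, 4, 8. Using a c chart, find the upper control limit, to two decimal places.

15.08

c̄ = (9 + 8 + 5 + 3 + 7 + 7 + 8 + 13 + 7 + 7 + 7 + 7 + 10 + 6 + 3 + 6 + 9 + 6 + 9 + 7 + 4 + 8) / 22 = 156 / 22 = 7.0909
UCL = c̄ + 3√c̄ = 7.0909 + 3 × √7.0909 = 7.0909 + 3 × 2.6629 = 15.0795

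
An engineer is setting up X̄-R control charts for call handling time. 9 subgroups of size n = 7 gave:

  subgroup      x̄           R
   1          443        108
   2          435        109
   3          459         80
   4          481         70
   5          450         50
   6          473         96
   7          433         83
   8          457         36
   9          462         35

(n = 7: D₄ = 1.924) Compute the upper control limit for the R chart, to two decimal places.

R̄ = (108 + 109 + 80 + 70 + 50 + 96 + 83 + 36 + 35) / 9 = 667.0000 / 9 = 74.1111
UCL_R = D₄·R̄ = 1.924 × 74.1111 = 142.5898

142.59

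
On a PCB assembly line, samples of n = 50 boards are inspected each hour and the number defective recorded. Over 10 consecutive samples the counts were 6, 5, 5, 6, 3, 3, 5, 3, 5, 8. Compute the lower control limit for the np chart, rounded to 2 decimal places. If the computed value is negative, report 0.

0.00

p̄ = Σdᵢ / (k·n) = 49 / (10 × 50) = 0.09800
LCL = np̄ − 3·√(np̄(1−p̄)) = 4.9000 − 3 × 2.1023 = -1.4070 → 0 (negative, so LCL = 0)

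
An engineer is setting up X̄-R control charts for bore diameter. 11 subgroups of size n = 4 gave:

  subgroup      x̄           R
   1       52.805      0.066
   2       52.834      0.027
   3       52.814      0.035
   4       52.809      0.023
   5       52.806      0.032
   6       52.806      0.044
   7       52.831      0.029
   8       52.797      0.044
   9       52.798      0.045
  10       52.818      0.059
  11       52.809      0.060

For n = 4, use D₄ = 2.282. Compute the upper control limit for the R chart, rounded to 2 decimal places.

R̄ = (0.066 + 0.027 + 0.035 + 0.023 + 0.032 + 0.044 + 0.029 + 0.044 + 0.045 + 0.059 + 0.060) / 11 = 0.4640 / 11 = 0.0422
UCL_R = D₄·R̄ = 2.282 × 0.0422 = 0.0963

0.10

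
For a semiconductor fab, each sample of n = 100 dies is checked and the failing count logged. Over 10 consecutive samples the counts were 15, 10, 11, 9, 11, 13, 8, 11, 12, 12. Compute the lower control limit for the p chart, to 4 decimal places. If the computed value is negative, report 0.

0.0174

p̄ = Σdᵢ / (k·n) = 112 / (10 × 100) = 0.11200
LCL = p̄ − 3·√(p̄(1−p̄)/n) = 0.11200 − 3 × 0.03154 = 0.01739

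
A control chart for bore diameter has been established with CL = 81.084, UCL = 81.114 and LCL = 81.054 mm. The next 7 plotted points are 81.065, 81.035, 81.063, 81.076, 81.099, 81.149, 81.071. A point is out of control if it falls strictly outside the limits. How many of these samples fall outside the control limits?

2

Compare each point to [81.054, 81.114]: sample 2 = 81.035 < LCL; sample 6 = 81.149 > UCL.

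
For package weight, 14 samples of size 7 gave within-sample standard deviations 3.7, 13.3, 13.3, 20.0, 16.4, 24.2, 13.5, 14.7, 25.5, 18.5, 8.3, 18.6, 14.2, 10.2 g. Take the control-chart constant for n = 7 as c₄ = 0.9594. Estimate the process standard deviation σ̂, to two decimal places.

15.96

s̄ = (3.7 + 13.3 + 13.3 + 20.0 + 16.4 + 24.2 + 13.5 + 14.7 + 25.5 + 18.5 + 8.3 + 18.6 + 14.2 + 10.2) / 14 = 15.3143
σ̂ = s̄ / c₄ = 15.3143 / 0.9594 = 15.9624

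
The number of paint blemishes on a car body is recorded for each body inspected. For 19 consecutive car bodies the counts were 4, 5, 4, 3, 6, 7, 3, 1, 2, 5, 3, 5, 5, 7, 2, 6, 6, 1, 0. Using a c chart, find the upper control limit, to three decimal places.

c̄ = (4 + 5 + 4 + 3 + 6 + 7 + 3 + 1 + 2 + 5 + 3 + 5 + 5 + 7 + 2 + 6 + 6 + 1 + 0) / 19 = 75 / 19 = 3.9474
UCL = c̄ + 3√c̄ = 3.9474 + 3 × √3.9474 = 3.9474 + 3 × 1.9868 = 9.9078

9.908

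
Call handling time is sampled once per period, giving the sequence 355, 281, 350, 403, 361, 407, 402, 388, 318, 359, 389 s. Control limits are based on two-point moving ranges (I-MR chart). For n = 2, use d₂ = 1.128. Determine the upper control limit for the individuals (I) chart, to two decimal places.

X̄ = (355 + 281 + 350 + 403 + 361 + 407 + 402 + 388 + 318 + 359 + 389) / 11 = 364.8182
Moving ranges: 74, 69, 53, 42, 46, 5, 14, 70, 41, 30; M̄R̄ = 444.0000 / 10 = 44.4000
UCL = X̄ + 3·M̄R̄/d₂ = 364.8182 + 3 × 44.4000 / 1.128 = 482.9033

482.90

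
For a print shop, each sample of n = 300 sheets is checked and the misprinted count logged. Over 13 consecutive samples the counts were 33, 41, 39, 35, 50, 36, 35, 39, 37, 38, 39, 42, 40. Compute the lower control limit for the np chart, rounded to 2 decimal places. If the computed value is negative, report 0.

p̄ = Σdᵢ / (k·n) = 504 / (13 × 300) = 0.12923
LCL = np̄ − 3·√(np̄(1−p̄)) = 38.7692 − 3 × 5.8103 = 21.3385

21.34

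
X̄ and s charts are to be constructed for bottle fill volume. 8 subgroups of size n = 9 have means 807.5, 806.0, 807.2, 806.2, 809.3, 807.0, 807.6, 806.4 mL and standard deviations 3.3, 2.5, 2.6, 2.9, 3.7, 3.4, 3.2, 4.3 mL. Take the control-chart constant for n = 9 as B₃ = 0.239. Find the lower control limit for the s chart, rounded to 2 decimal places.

s̄ = (3.3 + 2.5 + 2.6 + 2.9 + 3.7 + 3.4 + 3.2 + 4.3) / 8 = 3.2375
LCL_s = B₃·s̄ = 0.239 × 3.2375 = 0.7738

0.77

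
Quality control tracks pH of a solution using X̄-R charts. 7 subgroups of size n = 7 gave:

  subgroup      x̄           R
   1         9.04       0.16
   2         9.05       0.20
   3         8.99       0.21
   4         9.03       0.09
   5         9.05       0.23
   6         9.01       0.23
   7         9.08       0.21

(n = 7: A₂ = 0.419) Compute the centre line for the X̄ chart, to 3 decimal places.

X̄̄ = (9.04 + 9.05 + 8.99 + 9.03 + 9.05 + 9.01 + 9.08) / 7 = 63.2500 / 7 = 9.0357
CL = X̄̄ = 9.0357

9.036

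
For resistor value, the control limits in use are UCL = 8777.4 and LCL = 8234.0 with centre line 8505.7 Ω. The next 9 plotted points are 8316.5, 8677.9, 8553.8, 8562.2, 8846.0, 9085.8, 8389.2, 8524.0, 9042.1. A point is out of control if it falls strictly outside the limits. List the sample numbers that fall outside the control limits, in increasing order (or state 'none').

Compare each point to [8234.0, 8777.4]: sample 5 = 8846.0 > UCL; sample 6 = 9085.8 > UCL; sample 9 = 9042.1 > UCL.

5, 6, 9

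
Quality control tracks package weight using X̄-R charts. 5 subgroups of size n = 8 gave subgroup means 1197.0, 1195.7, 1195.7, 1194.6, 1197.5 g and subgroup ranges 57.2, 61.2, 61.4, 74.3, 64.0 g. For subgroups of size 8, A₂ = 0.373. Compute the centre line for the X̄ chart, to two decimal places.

X̄̄ = (1197.0 + 1195.7 + 1195.7 + 1194.6 + 1197.5) / 5 = 5980.5000 / 5 = 1196.1000
CL = X̄̄ = 1196.1000

1196.10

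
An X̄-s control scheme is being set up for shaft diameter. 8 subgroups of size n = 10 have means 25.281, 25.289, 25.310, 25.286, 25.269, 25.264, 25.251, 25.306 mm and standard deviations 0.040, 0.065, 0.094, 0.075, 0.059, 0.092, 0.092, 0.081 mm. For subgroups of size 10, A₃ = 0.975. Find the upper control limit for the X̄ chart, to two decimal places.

X̄̄ = (25.281 + 25.289 + 25.310 + 25.286 + 25.269 + 25.264 + 25.251 + 25.306) / 8 = 25.2820
s̄ = (0.040 + 0.065 + 0.094 + 0.075 + 0.059 + 0.092 + 0.092 + 0.081) / 8 = 0.0747
UCL = X̄̄ + A₃·s̄ = 25.2820 + 0.975 × 0.0747 = 25.3549

25.35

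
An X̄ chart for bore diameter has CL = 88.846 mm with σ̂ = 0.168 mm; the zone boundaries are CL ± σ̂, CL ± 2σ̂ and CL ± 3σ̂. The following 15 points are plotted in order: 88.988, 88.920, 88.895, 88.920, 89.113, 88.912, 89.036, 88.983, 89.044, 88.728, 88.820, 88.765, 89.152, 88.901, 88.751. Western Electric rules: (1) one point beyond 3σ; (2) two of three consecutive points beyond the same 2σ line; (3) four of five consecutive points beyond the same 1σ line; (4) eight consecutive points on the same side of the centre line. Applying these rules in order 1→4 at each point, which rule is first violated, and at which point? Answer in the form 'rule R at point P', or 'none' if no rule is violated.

Zone of each point (C = within 1σ̂, B = 1σ̂–2σ̂, A = 2σ̂–3σ̂, * = beyond 3σ̂; sign = side of CL): 1:+C, 2:+C, 3:+C, 4:+C, 5:+B, 6:+C, 7:+B, 8:+C, 9:+B, 10:-C, 11:-C, 12:-C, 13:+B, 14:+C, 15:-C
Rule 4 (eight consecutive points on the same side of the centre line) is satisfied at point 8.

rule 4 at point 8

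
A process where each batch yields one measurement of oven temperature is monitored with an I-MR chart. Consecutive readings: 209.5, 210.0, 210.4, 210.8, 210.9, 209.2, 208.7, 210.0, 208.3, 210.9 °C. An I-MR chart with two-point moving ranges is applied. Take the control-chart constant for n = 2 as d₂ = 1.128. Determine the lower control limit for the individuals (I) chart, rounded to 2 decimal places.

X̄ = (209.5 + 210.0 + 210.4 + 210.8 + 210.9 + 209.2 + 208.7 + 210.0 + 208.3 + 210.9) / 10 = 209.8700
Moving ranges: 0.5, 0.4, 0.4, 0.1, 1.7, 0.5, 1.3, 1.7, 2.6; M̄R̄ = 9.2000 / 9 = 1.0222
LCL = X̄ − 3·M̄R̄/d₂ = 209.8700 − 3 × 1.0222 / 1.128 = 207.1513

207.15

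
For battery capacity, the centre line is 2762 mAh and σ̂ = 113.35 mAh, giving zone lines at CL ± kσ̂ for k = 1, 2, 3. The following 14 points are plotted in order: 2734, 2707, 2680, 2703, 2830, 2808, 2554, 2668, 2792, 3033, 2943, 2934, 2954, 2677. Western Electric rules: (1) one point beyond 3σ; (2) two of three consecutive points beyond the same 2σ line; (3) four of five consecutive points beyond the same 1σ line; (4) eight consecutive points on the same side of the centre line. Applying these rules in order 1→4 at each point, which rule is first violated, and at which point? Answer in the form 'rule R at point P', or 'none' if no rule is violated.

rule 3 at point 13

Zone of each point (C = within 1σ̂, B = 1σ̂–2σ̂, A = 2σ̂–3σ̂, * = beyond 3σ̂; sign = side of CL): 1:-C, 2:-C, 3:-C, 4:-C, 5:+C, 6:+C, 7:-B, 8:-C, 9:+C, 10:+A, 11:+B, 12:+B, 13:+B, 14:-C
Rule 3 (four of five consecutive points beyond the same 1σ limit) is satisfied at point 13.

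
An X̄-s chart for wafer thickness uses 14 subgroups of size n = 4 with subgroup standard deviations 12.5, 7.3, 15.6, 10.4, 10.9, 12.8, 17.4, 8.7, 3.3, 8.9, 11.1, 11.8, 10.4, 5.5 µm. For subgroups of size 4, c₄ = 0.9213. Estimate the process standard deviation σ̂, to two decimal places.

s̄ = (12.5 + 7.3 + 15.6 + 10.4 + 10.9 + 12.8 + 17.4 + 8.7 + 3.3 + 8.9 + 11.1 + 11.8 + 10.4 + 5.5) / 14 = 10.4714
σ̂ = s̄ / c₄ = 10.4714 / 0.9213 = 11.3659

11.37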